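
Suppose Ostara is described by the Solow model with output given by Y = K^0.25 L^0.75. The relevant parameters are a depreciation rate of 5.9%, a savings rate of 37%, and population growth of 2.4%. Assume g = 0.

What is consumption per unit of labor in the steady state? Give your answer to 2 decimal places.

c* ≈ 1.04

At the steady state, Δk = 0, so s·k^α = (n + δ)·k.
Dividing both sides by k: k^(1−α) = s / (n + δ).
k^0.75 = 0.37 / (0.024 + 0.059) = 0.37 / 0.083 = 4.4578
k* = 4.4578^(1/0.75) ≈ 7.3366
y* = (k*)^α = 7.3366^0.25 ≈ 1.6458
c* = (1 − s)·y* = (1 − 0.37) × 1.6458 ≈ 1.0369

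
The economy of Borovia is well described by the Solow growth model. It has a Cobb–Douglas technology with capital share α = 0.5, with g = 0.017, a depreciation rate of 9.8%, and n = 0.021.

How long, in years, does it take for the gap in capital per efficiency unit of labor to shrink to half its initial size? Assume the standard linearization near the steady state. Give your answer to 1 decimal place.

half-life ≈ 10.2 years

Near the steady state the convergence rate is λ = (1 − α)(n + g + δ).
λ = (1 − 0.5) × 0.136 = 0.5 × 0.136 = 0.0680
Half-life = ln 2 / λ = 0.6931 / 0.0680 ≈ 10.19 years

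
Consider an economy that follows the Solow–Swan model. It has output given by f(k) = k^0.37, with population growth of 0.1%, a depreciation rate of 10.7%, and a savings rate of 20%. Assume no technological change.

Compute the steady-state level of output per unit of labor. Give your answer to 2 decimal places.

Steady state requires s·f(k) = (n + δ)·k, i.e. s·k^α = (n + δ)·k.
Dividing both sides by k: k^(1−α) = s / (n + δ).
k^0.63 = 0.20 / (0.001 + 0.107) = 0.20 / 0.108 = 1.8519
k* = 1.8519^(1/0.63) ≈ 2.6594
y* = (k*)^α = 2.6594^0.37 ≈ 1.4361

y* = 1.44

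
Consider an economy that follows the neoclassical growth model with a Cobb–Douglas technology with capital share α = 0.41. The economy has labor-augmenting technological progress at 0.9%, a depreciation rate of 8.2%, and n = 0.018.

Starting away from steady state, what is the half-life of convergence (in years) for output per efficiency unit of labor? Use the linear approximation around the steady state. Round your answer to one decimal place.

Near the steady state the convergence rate is λ = (1 − α)(n + g + δ).
λ = (1 − 0.41) × 0.109 = 0.59 × 0.109 = 0.06431
Half-life = ln 2 / λ = 0.6931 / 0.06431 ≈ 10.78 years

about 10.8 years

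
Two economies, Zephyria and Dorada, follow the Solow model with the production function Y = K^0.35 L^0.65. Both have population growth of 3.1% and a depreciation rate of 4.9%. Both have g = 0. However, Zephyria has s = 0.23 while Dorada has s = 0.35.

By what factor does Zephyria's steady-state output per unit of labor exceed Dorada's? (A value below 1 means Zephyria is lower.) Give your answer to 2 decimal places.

Steady-state y* = [s/(n + δ)]^(α/(1−α)), so the ratio is [ (s_Z/(n + δ)_Z) / (s_D/(n + δ)_D) ]^0.5385.
s_Z/(n + δ)_Z = 0.23/0.080 = 2.8750; s_D/(n + δ)_D = 0.35/0.080 = 4.3750.
Ratio = (2.8750/4.3750)^0.5385 = 0.6571^0.5385 ≈ 0.7976

ratio ≈ 0.80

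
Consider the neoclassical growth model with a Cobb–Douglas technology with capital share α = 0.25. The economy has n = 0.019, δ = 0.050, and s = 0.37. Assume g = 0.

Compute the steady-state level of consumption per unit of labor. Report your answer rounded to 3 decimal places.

Steady state requires s·f(k) = (n + δ)·k, i.e. s·k^α = (n + δ)·k.
Rearranging, k^(1−α) = s / (n + δ).
k^0.75 = 0.37 / (0.019 + 0.050) = 0.37 / 0.069 = 5.3623
k* = 5.3623^(1/0.75) ≈ 9.3857
y* = (k*)^α = 9.3857^0.25 ≈ 1.7503
c* = (1 − s)·y* = (1 − 0.37) × 1.7503 ≈ 1.1027

c* ≈ 1.103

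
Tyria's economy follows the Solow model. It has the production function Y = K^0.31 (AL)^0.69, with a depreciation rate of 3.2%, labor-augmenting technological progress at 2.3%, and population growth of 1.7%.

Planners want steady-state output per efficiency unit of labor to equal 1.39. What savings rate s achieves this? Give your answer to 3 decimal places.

At the steady state, Δk = 0, so s·k^α = (n + g + δ)·k.
Since y* = [s/(n + g + δ)]^(α/(1−α)), we have s/(n + g + δ) = (y*)^((1−α)/α) = 1.39^2.2258 = 2.0812.
Therefore s = 2.0812 × (n + g + δ) = 2.0812 × 0.072 = 0.1498.

s ≈ 0.150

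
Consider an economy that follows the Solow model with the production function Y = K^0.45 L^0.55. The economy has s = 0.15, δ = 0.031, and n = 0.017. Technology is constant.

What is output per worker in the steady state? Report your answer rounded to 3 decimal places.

In steady state, investment equals break-even investment: s·k^α = (n + δ)·k.
Rearranging, k^(1−α) = s / (n + δ).
k^0.55 = 0.15 / (0.017 + 0.031) = 0.15 / 0.048 = 3.1250
k* = 3.1250^(1/0.55) ≈ 7.9383
y* = (k*)^α = 7.9383^0.45 ≈ 2.5403

y* = 2.540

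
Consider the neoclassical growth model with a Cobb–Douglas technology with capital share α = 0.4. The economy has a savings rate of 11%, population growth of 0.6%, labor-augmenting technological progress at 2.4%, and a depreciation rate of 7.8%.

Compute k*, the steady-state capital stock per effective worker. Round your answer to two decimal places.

k* ≈ 1.03

In steady state, investment equals break-even investment: s·k^α = (n + g + δ)·k.
Rearranging, k^(1−α) = s / (n + g + δ).
k^0.6 = 0.11 / (0.006 + 0.024 + 0.078) = 0.11 / 0.108 = 1.0185
k* = 1.0185^(1/0.6) ≈ 1.0310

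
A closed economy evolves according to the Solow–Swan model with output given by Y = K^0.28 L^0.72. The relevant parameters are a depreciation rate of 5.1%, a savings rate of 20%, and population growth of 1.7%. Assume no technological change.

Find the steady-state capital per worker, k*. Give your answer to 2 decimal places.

Steady state requires s·f(k) = (n + δ)·k, i.e. s·k^α = (n + δ)·k.
Dividing both sides by k: k^(1−α) = s / (n + δ).
k^0.72 = 0.20 / (0.017 + 0.051) = 0.20 / 0.068 = 2.9412
k* = 2.9412^(1/0.72) ≈ 4.4743

k* ≈ 4.47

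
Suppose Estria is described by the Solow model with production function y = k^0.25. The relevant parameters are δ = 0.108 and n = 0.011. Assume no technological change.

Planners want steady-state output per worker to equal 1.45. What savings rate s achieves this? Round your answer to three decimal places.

s ≈ 0.363

Steady state requires s·f(k) = (n + δ)·k, i.e. s·k^α = (n + δ)·k.
Since y* = [s/(n + δ)]^(α/(1−α)), we have s/(n + δ) = (y*)^((1−α)/α) = 1.45^3 = 3.0486.
Therefore s = 3.0486 × (n + δ) = 3.0486 × 0.119 = 0.3628.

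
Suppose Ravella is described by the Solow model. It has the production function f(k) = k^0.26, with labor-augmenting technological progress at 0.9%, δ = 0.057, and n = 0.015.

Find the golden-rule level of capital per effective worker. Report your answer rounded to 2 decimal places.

The golden rule sets f'(k) = n + g + δ, i.e. α·k^(α−1) = n + g + δ.
So k^(1−α) = α / (n + g + δ) = 0.26 / 0.081 = 3.2099.
k_gold = 3.2099^(1/0.74) ≈ 4.8356

k_gold ≈ 4.84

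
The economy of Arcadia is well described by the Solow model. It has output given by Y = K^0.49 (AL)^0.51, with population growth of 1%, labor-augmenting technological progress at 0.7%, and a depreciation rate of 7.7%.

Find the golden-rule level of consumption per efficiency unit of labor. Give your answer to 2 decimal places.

At the golden rule, f'(k) = n + g + δ, so α·k^(α−1) = n + g + δ and k_gold = (α/(n + g + δ))^(1/(1−α)).
k_gold = (0.49/0.094)^(1/0.51) = 5.2128^1.9608 ≈ 25.4702
c_gold = f(k_gold) − (n + g + δ)·k_gold = 4.8860 − 0.094×25.4702 ≈ 2.4918

c_gold ≈ 2.49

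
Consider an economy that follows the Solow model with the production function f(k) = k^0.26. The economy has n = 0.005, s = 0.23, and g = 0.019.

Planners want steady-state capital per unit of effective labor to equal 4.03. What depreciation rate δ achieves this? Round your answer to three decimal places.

Steady state requires s·f(k) = (n + g + δ)·k, i.e. s·k^α = (n + g + δ)·k.
So s / (n + g + δ) = (k*)^(1−α) = 4.03^0.74 = 2.8050.
Therefore n + g + δ = s / 2.8050 = 0.23 / 2.8050 = 0.0820, so δ = 0.0820 − 0.024 = 0.0580.

δ ≈ 0.058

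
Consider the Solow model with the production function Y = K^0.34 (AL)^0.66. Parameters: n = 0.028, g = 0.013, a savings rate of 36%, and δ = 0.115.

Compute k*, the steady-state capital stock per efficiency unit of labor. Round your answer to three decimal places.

Steady state requires s·f(k) = (n + g + δ)·k, i.e. s·k^α = (n + g + δ)·k.
Dividing both sides by k: k^(1−α) = s / (n + g + δ).
k^0.66 = 0.36 / (0.028 + 0.013 + 0.115) = 0.36 / 0.156 = 2.3077
k* = 2.3077^(1/0.66) ≈ 3.5504

k* ≈ 3.550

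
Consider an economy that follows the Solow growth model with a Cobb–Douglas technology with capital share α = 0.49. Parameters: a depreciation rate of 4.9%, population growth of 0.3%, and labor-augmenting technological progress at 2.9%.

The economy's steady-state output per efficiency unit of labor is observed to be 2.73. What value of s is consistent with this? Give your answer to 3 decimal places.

At the steady state, Δk = 0, so s·k^α = (n + g + δ)·k.
Since y* = [s/(n + g + δ)]^(α/(1−α)), we have s/(n + g + δ) = (y*)^((1−α)/α) = 2.73^1.0408 = 2.8442.
Therefore s = 2.8442 × (n + g + δ) = 2.8442 × 0.081 = 0.2304.

s ≈ 0.230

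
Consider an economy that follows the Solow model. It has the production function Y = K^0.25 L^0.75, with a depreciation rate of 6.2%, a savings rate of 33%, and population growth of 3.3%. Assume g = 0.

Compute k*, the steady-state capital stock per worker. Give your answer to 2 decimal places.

Steady state requires s·f(k) = (n + δ)·k, i.e. s·k^α = (n + δ)·k.
Rearranging, k^(1−α) = s / (n + δ).
k^0.75 = 0.33 / (0.033 + 0.062) = 0.33 / 0.095 = 3.4737
k* = 3.4737^(1/0.75) ≈ 5.2609

k* ≈ 5.26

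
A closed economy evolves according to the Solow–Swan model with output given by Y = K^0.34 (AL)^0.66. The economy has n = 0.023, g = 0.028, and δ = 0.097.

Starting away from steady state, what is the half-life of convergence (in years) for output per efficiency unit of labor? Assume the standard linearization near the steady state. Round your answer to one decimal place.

t_½ ≈ 7.1 years

Near the steady state the convergence rate is λ = (1 − α)(n + g + δ).
λ = (1 − 0.34) × 0.148 = 0.66 × 0.148 = 0.09768
Half-life = ln 2 / λ = 0.6931 / 0.09768 ≈ 7.10 years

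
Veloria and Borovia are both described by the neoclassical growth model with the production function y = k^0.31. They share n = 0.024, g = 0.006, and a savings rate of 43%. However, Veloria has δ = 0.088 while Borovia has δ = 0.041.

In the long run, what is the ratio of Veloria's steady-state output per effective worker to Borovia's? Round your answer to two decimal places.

y*_V / y*_B ≈ 0.80

Steady-state y* = [s/(n + g + δ)]^(α/(1−α)), so the ratio is [ (s_V/(n + g + δ)_V) / (s_B/(n + g + δ)_B) ]^0.4493.
s_V/(n + g + δ)_V = 0.43/0.118 = 3.6441; s_B/(n + g + δ)_B = 0.43/0.071 = 6.0563.
Ratio = (3.6441/6.0563)^0.4493 = 0.6017^0.4493 ≈ 0.7959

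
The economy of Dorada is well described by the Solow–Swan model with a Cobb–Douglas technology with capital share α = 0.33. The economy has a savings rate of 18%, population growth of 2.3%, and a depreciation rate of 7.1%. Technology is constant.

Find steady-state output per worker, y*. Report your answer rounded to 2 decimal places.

y* = 1.38

In steady state, investment equals break-even investment: s·k^α = (n + δ)·k.
Rearranging, k^(1−α) = s / (n + δ).
k^0.67 = 0.18 / (0.023 + 0.071) = 0.18 / 0.094 = 1.9149
k* = 1.9149^(1/0.67) ≈ 2.6370
y* = (k*)^α = 2.6370^0.33 ≈ 1.3771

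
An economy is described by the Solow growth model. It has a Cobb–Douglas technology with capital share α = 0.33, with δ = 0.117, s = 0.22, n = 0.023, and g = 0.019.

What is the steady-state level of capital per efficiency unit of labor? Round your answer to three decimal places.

In steady state, investment equals break-even investment: s·k^α = (n + g + δ)·k.
Rearranging, k^(1−α) = s / (n + g + δ).
k^0.67 = 0.22 / (0.023 + 0.019 + 0.117) = 0.22 / 0.159 = 1.3836
k* = 1.3836^(1/0.67) ≈ 1.6235

k* ≈ 1.624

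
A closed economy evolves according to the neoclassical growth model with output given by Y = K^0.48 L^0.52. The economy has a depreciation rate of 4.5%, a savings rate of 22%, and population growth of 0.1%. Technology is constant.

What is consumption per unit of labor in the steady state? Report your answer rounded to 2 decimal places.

In steady state, investment equals break-even investment: s·k^α = (n + δ)·k.
Rearranging, k^(1−α) = s / (n + δ).
k^0.52 = 0.22 / (0.001 + 0.045) = 0.22 / 0.046 = 4.7826
k* = 4.7826^(1/0.52) ≈ 20.2790
y* = (k*)^α = 20.2790^0.48 ≈ 4.2402
c* = (1 − s)·y* = (1 − 0.22) × 4.2402 ≈ 3.3074

c* ≈ 3.31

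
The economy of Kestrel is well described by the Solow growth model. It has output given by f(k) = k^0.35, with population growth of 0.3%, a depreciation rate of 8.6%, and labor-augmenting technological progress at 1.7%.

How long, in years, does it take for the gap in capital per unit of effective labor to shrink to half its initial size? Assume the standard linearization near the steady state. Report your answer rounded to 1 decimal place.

Near the steady state the convergence rate is λ = (1 − α)(n + g + δ).
λ = (1 − 0.35) × 0.106 = 0.65 × 0.106 = 0.0689
Half-life = ln 2 / λ = 0.6931 / 0.0689 ≈ 10.06 years

t_½ ≈ 10.1 years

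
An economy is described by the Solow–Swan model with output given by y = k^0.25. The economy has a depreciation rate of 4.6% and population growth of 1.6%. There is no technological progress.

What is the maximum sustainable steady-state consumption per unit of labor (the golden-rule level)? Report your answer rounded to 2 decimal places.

c_gold ≈ 1.19

At the golden rule, f'(k) = n + δ, so α·k^(α−1) = n + δ and k_gold = (α/(n + δ))^(1/(1−α)).
k_gold = (0.25/0.062)^(1/0.75) = 4.0323^1.3333 ≈ 6.4178
c_gold = f(k_gold) − (n + δ)·k_gold = 1.5916 − 0.062×6.4178 ≈ 1.1937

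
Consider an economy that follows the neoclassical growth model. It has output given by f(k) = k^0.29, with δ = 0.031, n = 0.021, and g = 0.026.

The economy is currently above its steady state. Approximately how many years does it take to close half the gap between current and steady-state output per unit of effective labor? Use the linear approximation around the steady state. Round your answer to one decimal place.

t_½ ≈ 12.5 years

Near the steady state the convergence rate is λ = (1 − α)(n + g + δ).
λ = (1 − 0.29) × 0.078 = 0.71 × 0.078 = 0.05538
Half-life = ln 2 / λ = 0.6931 / 0.05538 ≈ 12.52 years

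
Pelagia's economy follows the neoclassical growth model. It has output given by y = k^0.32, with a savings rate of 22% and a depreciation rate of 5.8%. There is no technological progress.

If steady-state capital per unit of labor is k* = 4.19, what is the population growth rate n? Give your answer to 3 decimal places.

n ≈ 0.025

In steady state, investment equals break-even investment: s·k^α = (n + δ)·k.
So s / (n + δ) = (k*)^(1−α) = 4.19^0.68 = 2.6491.
Therefore n + δ = s / 2.6491 = 0.22 / 2.6491 = 0.0830, so n = 0.0830 − 0.058 = 0.0250.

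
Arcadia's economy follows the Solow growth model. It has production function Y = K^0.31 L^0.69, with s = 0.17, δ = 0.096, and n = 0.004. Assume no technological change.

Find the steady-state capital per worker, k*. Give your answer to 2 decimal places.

At the steady state, Δk = 0, so s·k^α = (n + δ)·k.
Rearranging, k^(1−α) = s / (n + δ).
k^0.69 = 0.17 / (0.004 + 0.096) = 0.17 / 0.100 = 1.7000
k* = 1.7000^(1/0.69) ≈ 2.1577

k* = 2.16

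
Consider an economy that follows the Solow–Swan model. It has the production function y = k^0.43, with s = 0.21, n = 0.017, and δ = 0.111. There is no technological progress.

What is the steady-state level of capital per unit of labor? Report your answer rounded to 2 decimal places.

At the steady state, Δk = 0, so s·k^α = (n + δ)·k.
Rearranging, k^(1−α) = s / (n + δ).
k^0.57 = 0.21 / (0.017 + 0.111) = 0.21 / 0.128 = 1.6406
k* = 1.6406^(1/0.57) ≈ 2.3834

k* ≈ 2.38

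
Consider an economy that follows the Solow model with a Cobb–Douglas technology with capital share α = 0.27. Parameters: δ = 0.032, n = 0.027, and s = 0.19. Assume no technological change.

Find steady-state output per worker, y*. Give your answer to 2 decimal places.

At the steady state, Δk = 0, so s·k^α = (n + δ)·k.
Dividing both sides by k: k^(1−α) = s / (n + δ).
k^0.73 = 0.19 / (0.027 + 0.032) = 0.19 / 0.059 = 3.2203
k* = 3.2203^(1/0.73) ≈ 4.9630
y* = (k*)^α = 4.9630^0.27 ≈ 1.5412

y* ≈ 1.54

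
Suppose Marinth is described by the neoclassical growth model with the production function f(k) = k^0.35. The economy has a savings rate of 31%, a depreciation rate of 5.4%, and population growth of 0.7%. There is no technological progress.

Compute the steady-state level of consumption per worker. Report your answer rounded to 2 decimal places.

c* ≈ 1.66

At the steady state, Δk = 0, so s·k^α = (n + δ)·k.
Dividing both sides by k: k^(1−α) = s / (n + δ).
k^0.65 = 0.31 / (0.007 + 0.054) = 0.31 / 0.061 = 5.0820
k* = 5.0820^(1/0.65) ≈ 12.1957
y* = (k*)^α = 12.1957^0.35 ≈ 2.3998
c* = (1 − s)·y* = (1 − 0.31) × 2.3998 ≈ 1.6559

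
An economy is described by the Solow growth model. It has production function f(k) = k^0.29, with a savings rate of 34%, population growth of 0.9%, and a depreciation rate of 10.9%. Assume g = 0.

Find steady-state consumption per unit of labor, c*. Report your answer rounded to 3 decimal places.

c* ≈ 1.017

At the steady state, Δk = 0, so s·k^α = (n + δ)·k.
Rearranging, k^(1−α) = s / (n + δ).
k^0.71 = 0.34 / (0.009 + 0.109) = 0.34 / 0.118 = 2.8814
k* = 2.8814^(1/0.71) ≈ 4.4394
y* = (k*)^α = 4.4394^0.29 ≈ 1.5407
c* = (1 − s)·y* = (1 − 0.34) × 1.5407 ≈ 1.0169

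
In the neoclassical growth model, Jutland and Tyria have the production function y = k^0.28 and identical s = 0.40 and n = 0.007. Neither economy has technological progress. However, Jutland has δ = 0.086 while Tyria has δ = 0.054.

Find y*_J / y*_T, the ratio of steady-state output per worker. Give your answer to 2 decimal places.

ratio ≈ 0.85

Steady-state y* = [s/(n + δ)]^(α/(1−α)), so the ratio is [ (s_J/(n + δ)_J) / (s_T/(n + δ)_T) ]^0.3889.
s_J/(n + δ)_J = 0.40/0.093 = 4.3011; s_T/(n + δ)_T = 0.40/0.061 = 6.5574.
Ratio = (4.3011/6.5574)^0.3889 = 0.6559^0.3889 ≈ 0.8487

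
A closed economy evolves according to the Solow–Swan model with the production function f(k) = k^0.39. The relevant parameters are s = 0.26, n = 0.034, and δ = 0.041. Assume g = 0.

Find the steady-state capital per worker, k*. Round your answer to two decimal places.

Steady state requires s·f(k) = (n + δ)·k, i.e. s·k^α = (n + δ)·k.
Rearranging, k^(1−α) = s / (n + δ).
k^0.61 = 0.26 / (0.034 + 0.041) = 0.26 / 0.075 = 3.4667
k* = 3.4667^(1/0.61) ≈ 7.6755

k* ≈ 7.68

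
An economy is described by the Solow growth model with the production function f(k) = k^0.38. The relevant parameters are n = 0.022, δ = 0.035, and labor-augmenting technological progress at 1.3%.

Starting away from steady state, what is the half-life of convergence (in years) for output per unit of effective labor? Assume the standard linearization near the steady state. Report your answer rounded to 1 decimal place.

Near the steady state the convergence rate is λ = (1 − α)(n + g + δ).
λ = (1 − 0.38) × 0.070 = 0.62 × 0.070 = 0.0434
Half-life = ln 2 / λ = 0.6931 / 0.0434 ≈ 15.97 years

about 16.0 years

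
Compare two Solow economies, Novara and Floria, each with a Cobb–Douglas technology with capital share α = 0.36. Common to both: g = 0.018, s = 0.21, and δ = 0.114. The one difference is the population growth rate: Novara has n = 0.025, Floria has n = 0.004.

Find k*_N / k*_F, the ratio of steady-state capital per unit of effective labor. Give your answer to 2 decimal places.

Steady-state k* = [s/(n + g + δ)]^(1/(1−α)), so the ratio is [ (s_N/(n + g + δ)_N) / (s_F/(n + g + δ)_F) ]^1.5625.
s_N/(n + g + δ)_N = 0.21/0.157 = 1.3376; s_F/(n + g + δ)_F = 0.21/0.136 = 1.5441.
Ratio = (1.3376/1.5441)^1.5625 = 0.8663^1.5625 ≈ 0.7991

ratio ≈ 0.80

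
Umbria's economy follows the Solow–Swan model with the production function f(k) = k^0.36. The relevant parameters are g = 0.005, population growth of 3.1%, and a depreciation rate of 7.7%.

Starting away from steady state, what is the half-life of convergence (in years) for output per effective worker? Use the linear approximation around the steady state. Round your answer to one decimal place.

about 9.6 years

Near the steady state the convergence rate is λ = (1 − α)(n + g + δ).
λ = (1 − 0.36) × 0.113 = 0.64 × 0.113 = 0.07232
Half-life = ln 2 / λ = 0.6931 / 0.07232 ≈ 9.58 years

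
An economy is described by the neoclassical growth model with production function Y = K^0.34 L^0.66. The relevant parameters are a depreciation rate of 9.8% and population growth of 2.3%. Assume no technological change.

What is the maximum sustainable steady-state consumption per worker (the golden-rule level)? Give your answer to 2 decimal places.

c_gold ≈ 1.12

At the golden rule, f'(k) = n + δ, so α·k^(α−1) = n + δ and k_gold = (α/(n + δ))^(1/(1−α)).
k_gold = (0.34/0.121)^(1/0.66) = 2.8099^1.5152 ≈ 4.7847
c_gold = f(k_gold) − (n + δ)·k_gold = 1.7027 − 0.121×4.7847 ≈ 1.1238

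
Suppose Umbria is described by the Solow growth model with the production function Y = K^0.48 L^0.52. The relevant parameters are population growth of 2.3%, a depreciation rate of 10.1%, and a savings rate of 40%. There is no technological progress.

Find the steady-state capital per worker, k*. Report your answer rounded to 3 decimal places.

k* = 9.509

Steady state requires s·f(k) = (n + δ)·k, i.e. s·k^α = (n + δ)·k.
Dividing both sides by k: k^(1−α) = s / (n + δ).
k^0.52 = 0.40 / (0.023 + 0.101) = 0.40 / 0.124 = 3.2258
k* = 3.2258^(1/0.52) ≈ 9.5093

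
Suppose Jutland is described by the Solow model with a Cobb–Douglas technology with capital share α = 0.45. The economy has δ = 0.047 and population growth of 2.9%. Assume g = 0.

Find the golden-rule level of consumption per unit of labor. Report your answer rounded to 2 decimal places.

c_gold ≈ 2.36

At the golden rule, f'(k) = n + δ, so α·k^(α−1) = n + δ and k_gold = (α/(n + δ))^(1/(1−α)).
k_gold = (0.45/0.076)^(1/0.55) = 5.9211^1.8182 ≈ 25.3736
c_gold = f(k_gold) − (n + δ)·k_gold = 4.2852 − 0.076×25.3736 ≈ 2.3568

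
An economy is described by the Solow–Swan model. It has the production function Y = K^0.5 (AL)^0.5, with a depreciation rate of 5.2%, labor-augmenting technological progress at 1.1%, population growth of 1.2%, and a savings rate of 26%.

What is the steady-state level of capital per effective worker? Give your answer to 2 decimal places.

At the steady state, Δk = 0, so s·k^α = (n + g + δ)·k.
Dividing both sides by k: k^(1−α) = s / (n + g + δ).
k^0.5 = 0.26 / (0.012 + 0.011 + 0.052) = 0.26 / 0.075 = 3.4667
k* = 3.4667^(1/0.5) ≈ 12.0180

k* = 12.02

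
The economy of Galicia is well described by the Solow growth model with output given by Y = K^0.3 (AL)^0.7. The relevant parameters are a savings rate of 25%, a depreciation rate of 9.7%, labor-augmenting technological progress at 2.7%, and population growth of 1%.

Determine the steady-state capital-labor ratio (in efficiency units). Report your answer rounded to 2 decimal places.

In steady state, investment equals break-even investment: s·k^α = (n + g + δ)·k.
Dividing both sides by k: k^(1−α) = s / (n + g + δ).
k^0.7 = 0.25 / (0.010 + 0.027 + 0.097) = 0.25 / 0.134 = 1.8657
k* = 1.8657^(1/0.7) ≈ 2.4373

k* = 2.44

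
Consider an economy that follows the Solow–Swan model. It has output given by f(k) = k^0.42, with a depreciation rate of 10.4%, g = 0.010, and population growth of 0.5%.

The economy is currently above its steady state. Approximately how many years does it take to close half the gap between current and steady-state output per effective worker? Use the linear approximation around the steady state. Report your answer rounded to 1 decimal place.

Near the steady state the convergence rate is λ = (1 − α)(n + g + δ).
λ = (1 − 0.42) × 0.119 = 0.58 × 0.119 = 0.06902
Half-life = ln 2 / λ = 0.6931 / 0.06902 ≈ 10.04 years

half-life ≈ 10.0 years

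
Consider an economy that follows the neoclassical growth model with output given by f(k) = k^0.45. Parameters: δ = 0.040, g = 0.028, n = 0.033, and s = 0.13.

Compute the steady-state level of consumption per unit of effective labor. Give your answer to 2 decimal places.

At the steady state, Δk = 0, so s·k^α = (n + g + δ)·k.
Rearranging, k^(1−α) = s / (n + g + δ).
k^0.55 = 0.13 / (0.033 + 0.028 + 0.040) = 0.13 / 0.101 = 1.2871
k* = 1.2871^(1/0.55) ≈ 1.5823
y* = (k*)^α = 1.5823^0.45 ≈ 1.2294
c* = (1 − s)·y* = (1 − 0.13) × 1.2294 ≈ 1.0696

c* ≈ 1.07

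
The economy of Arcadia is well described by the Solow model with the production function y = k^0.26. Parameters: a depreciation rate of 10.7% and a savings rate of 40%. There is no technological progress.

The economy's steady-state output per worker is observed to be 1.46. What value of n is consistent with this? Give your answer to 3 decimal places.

n ≈ 0.029

At the steady state, Δk = 0, so s·k^α = (n + δ)·k.
Since y* = [s/(n + δ)]^(α/(1−α)), we have s/(n + δ) = (y*)^((1−α)/α) = 1.46^2.8462 = 2.9362.
Therefore n + δ = s / 2.9362 = 0.40 / 2.9362 = 0.1362, so n = 0.1362 − 0.107 = 0.0292.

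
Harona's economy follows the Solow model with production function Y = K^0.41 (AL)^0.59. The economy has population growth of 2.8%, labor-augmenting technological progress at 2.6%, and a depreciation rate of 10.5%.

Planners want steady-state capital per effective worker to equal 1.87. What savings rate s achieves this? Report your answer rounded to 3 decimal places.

s ≈ 0.230

In steady state, investment equals break-even investment: s·k^α = (n + g + δ)·k.
So s / (n + g + δ) = (k*)^(1−α) = 1.87^0.59 = 1.4467.
Therefore s = 1.4467 × (n + g + δ) = 1.4467 × 0.159 = 0.2300.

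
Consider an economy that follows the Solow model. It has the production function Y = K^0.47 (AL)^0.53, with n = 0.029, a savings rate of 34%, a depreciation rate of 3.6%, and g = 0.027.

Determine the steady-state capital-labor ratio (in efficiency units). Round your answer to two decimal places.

At the steady state, Δk = 0, so s·k^α = (n + g + δ)·k.
Dividing both sides by k: k^(1−α) = s / (n + g + δ).
k^0.53 = 0.34 / (0.029 + 0.027 + 0.036) = 0.34 / 0.092 = 3.6957
k* = 3.6957^(1/0.53) ≈ 11.7795

k* ≈ 11.78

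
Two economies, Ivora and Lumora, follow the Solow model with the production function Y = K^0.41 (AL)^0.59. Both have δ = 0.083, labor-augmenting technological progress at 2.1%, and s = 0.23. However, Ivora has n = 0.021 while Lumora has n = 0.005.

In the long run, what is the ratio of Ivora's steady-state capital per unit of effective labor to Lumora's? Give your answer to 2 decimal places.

ratio ≈ 0.79

Steady-state k* = [s/(n + g + δ)]^(1/(1−α)), so the ratio is [ (s_I/(n + g + δ)_I) / (s_L/(n + g + δ)_L) ]^1.6949.
s_I/(n + g + δ)_I = 0.23/0.125 = 1.8400; s_L/(n + g + δ)_L = 0.23/0.109 = 2.1101.
Ratio = (1.8400/2.1101)^1.6949 = 0.8720^1.6949 ≈ 0.7928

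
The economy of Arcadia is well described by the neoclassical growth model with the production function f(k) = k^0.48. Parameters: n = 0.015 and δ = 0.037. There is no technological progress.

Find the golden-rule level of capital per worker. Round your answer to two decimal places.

The golden rule sets f'(k) = n + δ, i.e. α·k^(α−1) = n + δ.
So k^(1−α) = α / (n + δ) = 0.48 / 0.052 = 9.2308.
k_gold = 9.2308^(1/0.52) ≈ 71.8174

k_gold ≈ 71.82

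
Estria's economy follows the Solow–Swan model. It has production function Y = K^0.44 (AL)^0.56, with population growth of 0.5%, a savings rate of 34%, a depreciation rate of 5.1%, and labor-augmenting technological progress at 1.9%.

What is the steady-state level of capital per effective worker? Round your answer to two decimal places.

At the steady state, Δk = 0, so s·k^α = (n + g + δ)·k.
Rearranging, k^(1−α) = s / (n + g + δ).
k^0.56 = 0.34 / (0.005 + 0.019 + 0.051) = 0.34 / 0.075 = 4.5333
k* = 4.5333^(1/0.56) ≈ 14.8651

k* = 14.87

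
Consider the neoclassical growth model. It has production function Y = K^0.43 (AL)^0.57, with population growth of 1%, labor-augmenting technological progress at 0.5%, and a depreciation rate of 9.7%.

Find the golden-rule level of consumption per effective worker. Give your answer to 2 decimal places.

At the golden rule, f'(k) = n + g + δ, so α·k^(α−1) = n + g + δ and k_gold = (α/(n + g + δ))^(1/(1−α)).
k_gold = (0.43/0.112)^(1/0.57) = 3.8393^1.7544 ≈ 10.5928
c_gold = f(k_gold) − (n + g + δ)·k_gold = 2.7590 − 0.112×10.5928 ≈ 1.5726

c_gold ≈ 1.57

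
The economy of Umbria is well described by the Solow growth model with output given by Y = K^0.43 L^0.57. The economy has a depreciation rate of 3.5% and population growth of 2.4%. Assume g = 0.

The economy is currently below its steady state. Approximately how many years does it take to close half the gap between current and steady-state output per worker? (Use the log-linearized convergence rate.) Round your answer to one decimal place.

Near the steady state the convergence rate is λ = (1 − α)(n + δ).
λ = (1 − 0.43) × 0.059 = 0.57 × 0.059 = 0.03363
Half-life = ln 2 / λ = 0.6931 / 0.03363 ≈ 20.61 years

about 20.6 years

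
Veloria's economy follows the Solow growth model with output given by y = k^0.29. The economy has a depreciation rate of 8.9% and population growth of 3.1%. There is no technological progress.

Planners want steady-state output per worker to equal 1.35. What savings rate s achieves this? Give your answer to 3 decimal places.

In steady state, investment equals break-even investment: s·k^α = (n + δ)·k.
Since y* = [s/(n + δ)]^(α/(1−α)), we have s/(n + δ) = (y*)^((1−α)/α) = 1.35^2.4483 = 2.0850.
Therefore s = 2.0850 × (n + δ) = 2.0850 × 0.120 = 0.2502.

s ≈ 0.250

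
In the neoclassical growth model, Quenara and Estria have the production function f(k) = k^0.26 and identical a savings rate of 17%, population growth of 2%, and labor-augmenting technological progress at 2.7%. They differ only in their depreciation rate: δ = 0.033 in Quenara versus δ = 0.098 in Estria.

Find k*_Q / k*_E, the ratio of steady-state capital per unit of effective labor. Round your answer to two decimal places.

k*_Q / k*_E ≈ 2.23

Steady-state k* = [s/(n + g + δ)]^(1/(1−α)), so the ratio is [ (s_Q/(n + g + δ)_Q) / (s_E/(n + g + δ)_E) ]^1.3514.
s_Q/(n + g + δ)_Q = 0.17/0.080 = 2.1250; s_E/(n + g + δ)_E = 0.17/0.145 = 1.1724.
Ratio = (2.1250/1.1724)^1.3514 = 1.8125^1.3514 ≈ 2.2338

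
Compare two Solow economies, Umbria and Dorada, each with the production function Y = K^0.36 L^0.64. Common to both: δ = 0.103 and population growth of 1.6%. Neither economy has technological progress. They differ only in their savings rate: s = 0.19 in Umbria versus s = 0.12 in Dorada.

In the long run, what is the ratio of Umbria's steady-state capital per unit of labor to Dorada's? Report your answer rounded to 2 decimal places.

ratio ≈ 2.05

Steady-state k* = [s/(n + δ)]^(1/(1−α)), so the ratio is [ (s_U/(n + δ)_U) / (s_D/(n + δ)_D) ]^1.5625.
s_U/(n + δ)_U = 0.19/0.119 = 1.5966; s_D/(n + δ)_D = 0.12/0.119 = 1.0084.
Ratio = (1.5966/1.0084)^1.5625 = 1.5833^1.5625 ≈ 2.0503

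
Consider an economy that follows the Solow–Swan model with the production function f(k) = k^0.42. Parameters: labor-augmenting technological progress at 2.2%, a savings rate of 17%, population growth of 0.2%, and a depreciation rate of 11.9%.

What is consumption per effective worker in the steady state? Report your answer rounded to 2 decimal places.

c* ≈ 0.94

In steady state, investment equals break-even investment: s·k^α = (n + g + δ)·k.
Rearranging, k^(1−α) = s / (n + g + δ).
k^0.58 = 0.17 / (0.002 + 0.022 + 0.119) = 0.17 / 0.143 = 1.1888
k* = 1.1888^(1/0.58) ≈ 1.3474
y* = (k*)^α = 1.3474^0.42 ≈ 1.1334
c* = (1 − s)·y* = (1 − 0.17) × 1.1334 ≈ 0.9407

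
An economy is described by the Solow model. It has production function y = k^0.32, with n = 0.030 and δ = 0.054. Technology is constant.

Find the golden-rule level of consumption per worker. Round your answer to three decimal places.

c_gold ≈ 1.276

At the golden rule, f'(k) = n + δ, so α·k^(α−1) = n + δ and k_gold = (α/(n + δ))^(1/(1−α)).
k_gold = (0.32/0.084)^(1/0.68) = 3.8095^1.4706 ≈ 7.1487
c_gold = f(k_gold) − (n + δ)·k_gold = 1.8765 − 0.084×7.1487 ≈ 1.2760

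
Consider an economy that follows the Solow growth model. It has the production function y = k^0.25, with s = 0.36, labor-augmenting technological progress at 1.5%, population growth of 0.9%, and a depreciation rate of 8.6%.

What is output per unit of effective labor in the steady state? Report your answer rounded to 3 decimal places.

Steady state requires s·f(k) = (n + g + δ)·k, i.e. s·k^α = (n + g + δ)·k.
Dividing both sides by k: k^(1−α) = s / (n + g + δ).
k^0.75 = 0.36 / (0.009 + 0.015 + 0.086) = 0.36 / 0.110 = 3.2727
k* = 3.2727^(1/0.75) ≈ 4.8589
y* = (k*)^α = 4.8589^0.25 ≈ 1.4847

y* = 1.485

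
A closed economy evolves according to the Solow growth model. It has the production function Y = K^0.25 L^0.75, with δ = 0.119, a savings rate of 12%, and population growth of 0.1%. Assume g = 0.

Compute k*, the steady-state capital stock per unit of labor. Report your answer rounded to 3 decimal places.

At the steady state, Δk = 0, so s·k^α = (n + δ)·k.
Rearranging, k^(1−α) = s / (n + δ).
k^0.75 = 0.12 / (0.001 + 0.119) = 0.12 / 0.120 = 1.0000
k* = 1.0000^(1/0.75) ≈ 1.0000

k* = 1.000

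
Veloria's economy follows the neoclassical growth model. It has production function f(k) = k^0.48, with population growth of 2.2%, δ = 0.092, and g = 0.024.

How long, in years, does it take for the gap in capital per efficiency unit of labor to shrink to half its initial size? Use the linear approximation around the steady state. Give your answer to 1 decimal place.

about 9.7 years

Near the steady state the convergence rate is λ = (1 − α)(n + g + δ).
λ = (1 − 0.48) × 0.138 = 0.52 × 0.138 = 0.07176
Half-life = ln 2 / λ = 0.6931 / 0.07176 ≈ 9.66 years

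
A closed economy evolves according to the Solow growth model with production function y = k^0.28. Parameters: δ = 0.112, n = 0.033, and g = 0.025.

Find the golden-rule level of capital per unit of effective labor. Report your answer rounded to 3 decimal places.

k_gold ≈ 2.000

The golden rule sets f'(k) = n + g + δ, i.e. α·k^(α−1) = n + g + δ.
So k^(1−α) = α / (n + g + δ) = 0.28 / 0.170 = 1.6471.
k_gold = 1.6471^(1/0.72) ≈ 1.9999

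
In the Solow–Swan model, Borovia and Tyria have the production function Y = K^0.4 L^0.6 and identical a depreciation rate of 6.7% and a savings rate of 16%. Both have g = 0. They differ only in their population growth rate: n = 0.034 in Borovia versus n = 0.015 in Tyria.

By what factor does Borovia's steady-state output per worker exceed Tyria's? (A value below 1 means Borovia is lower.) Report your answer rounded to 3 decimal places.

Steady-state y* = [s/(n + δ)]^(α/(1−α)), so the ratio is [ (s_B/(n + δ)_B) / (s_T/(n + δ)_T) ]^0.6667.
s_B/(n + δ)_B = 0.16/0.101 = 1.5842; s_T/(n + δ)_T = 0.16/0.082 = 1.9512.
Ratio = (1.5842/1.9512)^0.6667 = 0.8119^0.6667 ≈ 0.8703

y*_B / y*_T ≈ 0.870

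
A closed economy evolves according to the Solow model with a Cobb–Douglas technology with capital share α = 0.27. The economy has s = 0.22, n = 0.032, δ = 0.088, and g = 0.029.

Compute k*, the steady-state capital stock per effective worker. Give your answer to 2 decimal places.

k* ≈ 1.71

At the steady state, Δk = 0, so s·k^α = (n + g + δ)·k.
Dividing both sides by k: k^(1−α) = s / (n + g + δ).
k^0.73 = 0.22 / (0.032 + 0.029 + 0.088) = 0.22 / 0.149 = 1.4765
k* = 1.4765^(1/0.73) ≈ 1.7054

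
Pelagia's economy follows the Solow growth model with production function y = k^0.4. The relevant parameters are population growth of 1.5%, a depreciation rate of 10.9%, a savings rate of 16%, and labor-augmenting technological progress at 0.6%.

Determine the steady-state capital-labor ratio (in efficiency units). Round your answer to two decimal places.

k* = 1.41

In steady state, investment equals break-even investment: s·k^α = (n + g + δ)·k.
Rearranging, k^(1−α) = s / (n + g + δ).
k^0.6 = 0.16 / (0.015 + 0.006 + 0.109) = 0.16 / 0.130 = 1.2308
k* = 1.2308^(1/0.6) ≈ 1.4136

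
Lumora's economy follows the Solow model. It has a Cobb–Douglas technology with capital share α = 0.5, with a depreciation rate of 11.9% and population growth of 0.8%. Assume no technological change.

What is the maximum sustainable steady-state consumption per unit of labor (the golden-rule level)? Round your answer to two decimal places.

At the golden rule, f'(k) = n + δ, so α·k^(α−1) = n + δ and k_gold = (α/(n + δ))^(1/(1−α)).
k_gold = (0.5/0.127)^(1/0.5) = 3.9370^2 ≈ 15.5000
c_gold = f(k_gold) − (n + δ)·k_gold = 3.9370 − 0.127×15.5000 ≈ 1.9685

c_gold ≈ 1.97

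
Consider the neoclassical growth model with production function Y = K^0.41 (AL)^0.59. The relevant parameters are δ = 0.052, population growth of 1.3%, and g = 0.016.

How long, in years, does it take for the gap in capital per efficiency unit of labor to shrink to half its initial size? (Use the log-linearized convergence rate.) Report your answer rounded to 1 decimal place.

Near the steady state the convergence rate is λ = (1 − α)(n + g + δ).
λ = (1 − 0.41) × 0.081 = 0.59 × 0.081 = 0.04779
Half-life = ln 2 / λ = 0.6931 / 0.04779 ≈ 14.50 years

about 14.5 years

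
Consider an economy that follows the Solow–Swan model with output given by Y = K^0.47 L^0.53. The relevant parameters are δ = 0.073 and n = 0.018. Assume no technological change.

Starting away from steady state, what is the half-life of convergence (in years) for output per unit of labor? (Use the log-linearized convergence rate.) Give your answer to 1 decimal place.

Near the steady state the convergence rate is λ = (1 − α)(n + δ).
λ = (1 − 0.47) × 0.091 = 0.53 × 0.091 = 0.04823
Half-life = ln 2 / λ = 0.6931 / 0.04823 ≈ 14.37 years

t_½ ≈ 14.4 years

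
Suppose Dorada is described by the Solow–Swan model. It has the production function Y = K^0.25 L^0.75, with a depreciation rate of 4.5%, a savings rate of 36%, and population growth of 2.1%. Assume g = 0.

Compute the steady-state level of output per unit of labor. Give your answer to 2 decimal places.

Steady state requires s·f(k) = (n + δ)·k, i.e. s·k^α = (n + δ)·k.
Rearranging, k^(1−α) = s / (n + δ).
k^0.75 = 0.36 / (0.021 + 0.045) = 0.36 / 0.066 = 5.4545
k* = 5.4545^(1/0.75) ≈ 9.6015
y* = (k*)^α = 9.6015^0.25 ≈ 1.7603

y* = 1.76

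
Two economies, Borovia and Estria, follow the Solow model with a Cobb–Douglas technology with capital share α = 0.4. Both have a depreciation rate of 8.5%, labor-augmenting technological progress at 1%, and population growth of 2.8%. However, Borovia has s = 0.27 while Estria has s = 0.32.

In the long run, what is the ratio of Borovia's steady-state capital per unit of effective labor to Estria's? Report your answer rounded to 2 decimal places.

Steady-state k* = [s/(n + g + δ)]^(1/(1−α)), so the ratio is [ (s_B/(n + g + δ)_B) / (s_E/(n + g + δ)_E) ]^1.6667.
s_B/(n + g + δ)_B = 0.27/0.123 = 2.1951; s_E/(n + g + δ)_E = 0.32/0.123 = 2.6016.
Ratio = (2.1951/2.6016)^1.6667 = 0.8438^1.6667 ≈ 0.7535

ratio ≈ 0.75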